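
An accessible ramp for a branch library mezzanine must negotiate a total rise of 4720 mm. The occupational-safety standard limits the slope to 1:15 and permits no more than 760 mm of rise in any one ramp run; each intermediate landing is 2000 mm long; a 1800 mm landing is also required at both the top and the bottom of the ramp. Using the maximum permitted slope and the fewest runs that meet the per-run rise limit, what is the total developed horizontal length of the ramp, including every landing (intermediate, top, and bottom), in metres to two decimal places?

86.40 m

⌈4720/760⌉ = 7 ramp runs. That means 6 intermediate landings.
Horizontal run for 4720 mm of rise at 1:15 is 4720 × 15 = 70800 mm.
6 intermediate landings contribute 6 × 2000 = 12000 mm.
Top and bottom landings: 2 × 1800 = 3600 mm.
Total = 70800 + 12000 + 3600 = 86400 mm.
= 86.40 m.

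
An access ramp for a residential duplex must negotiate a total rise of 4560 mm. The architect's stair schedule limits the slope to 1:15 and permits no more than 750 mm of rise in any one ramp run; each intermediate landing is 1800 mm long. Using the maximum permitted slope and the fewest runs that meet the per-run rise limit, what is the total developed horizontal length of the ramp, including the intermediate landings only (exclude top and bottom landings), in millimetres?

79200 mm

4560 / 750 = 6.080 → round up to 7 ramp runs. That means 6 intermediate landings.
Ramp run (horizontal) at 1:15: 4560 × 15 = 68400 mm.
6 intermediate landings contribute 6 × 1800 = 10800 mm.
Developed length = 68400 + 10800 = 79200 mm.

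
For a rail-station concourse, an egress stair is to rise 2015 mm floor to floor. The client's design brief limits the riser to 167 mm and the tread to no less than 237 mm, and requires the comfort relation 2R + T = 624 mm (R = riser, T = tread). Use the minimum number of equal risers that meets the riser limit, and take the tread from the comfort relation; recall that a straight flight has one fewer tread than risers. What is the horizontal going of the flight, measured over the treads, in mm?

3768 mm

⌈2015/167⌉ = 13 risers.
R = 2015 ÷ 13 = 155 mm.
T = 624 − 2·155 = 314 mm, which satisfies the 237 mm minimum.
13 risers give 12 treads; going = 12 × 314 = 3768 mm.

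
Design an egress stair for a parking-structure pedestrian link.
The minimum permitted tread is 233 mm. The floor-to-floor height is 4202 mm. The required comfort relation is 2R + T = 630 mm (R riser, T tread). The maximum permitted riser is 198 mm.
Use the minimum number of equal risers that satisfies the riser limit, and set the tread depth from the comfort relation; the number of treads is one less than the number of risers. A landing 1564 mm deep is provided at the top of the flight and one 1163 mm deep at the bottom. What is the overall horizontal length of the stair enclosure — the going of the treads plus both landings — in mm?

At most 198 each: 4202/198 = 21.22, giving 22 risers.
Each riser is 4202/22 = 191 mm (≤ 198 mm).
From 2R + T = 630: T = 630 − 382 = 248 mm.
22 risers give 21 treads; going = 21 × 248 = 5208 mm.
Enclosure = 5208 + 1564 + 1163 = 7935 mm.

7935 mm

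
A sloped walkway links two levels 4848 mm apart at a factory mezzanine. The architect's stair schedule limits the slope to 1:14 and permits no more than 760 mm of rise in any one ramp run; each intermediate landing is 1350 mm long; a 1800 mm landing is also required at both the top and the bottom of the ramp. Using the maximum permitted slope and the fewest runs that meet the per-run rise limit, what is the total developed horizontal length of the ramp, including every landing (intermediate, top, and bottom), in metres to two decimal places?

79.57 m

4848 / 760 = 6.379 → round up to 7 ramp runs. That means 6 intermediate landings.
Horizontal run for 4848 mm of rise at 1:14 is 4848 × 14 = 67872 mm.
6 intermediate landings contribute 6 × 1350 = 8100 mm.
Top and bottom landings: 2 × 1800 = 3600 mm.
Total = 67872 + 8100 + 3600 = 79572 mm.
= 79.57 m.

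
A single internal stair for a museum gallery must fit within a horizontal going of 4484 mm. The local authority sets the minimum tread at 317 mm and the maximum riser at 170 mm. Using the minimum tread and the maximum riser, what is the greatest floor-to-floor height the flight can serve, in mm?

Treads that fit: ⌊4484 / 317⌋ = 14.
Risers = treads + 1 = 15.
Maximum height = 15 × 170 = 2550 mm.

2550 mm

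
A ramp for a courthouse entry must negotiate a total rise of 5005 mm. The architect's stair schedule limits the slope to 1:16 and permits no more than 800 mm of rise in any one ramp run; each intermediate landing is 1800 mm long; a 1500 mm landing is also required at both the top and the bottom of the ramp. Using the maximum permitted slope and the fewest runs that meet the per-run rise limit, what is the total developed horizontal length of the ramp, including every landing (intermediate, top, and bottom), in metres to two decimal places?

93.88 m

⌈5005/800⌉ = 7 ramp runs. That means 6 intermediate landings.
Ramp run (horizontal) at 1:16: 5005 × 16 = 80080 mm.
6 intermediate landings contribute 6 × 1800 = 10800 mm.
Top and bottom landings: 2 × 1500 = 3000 mm.
Total = 80080 + 10800 + 3000 = 93880 mm.
= 93.88 m.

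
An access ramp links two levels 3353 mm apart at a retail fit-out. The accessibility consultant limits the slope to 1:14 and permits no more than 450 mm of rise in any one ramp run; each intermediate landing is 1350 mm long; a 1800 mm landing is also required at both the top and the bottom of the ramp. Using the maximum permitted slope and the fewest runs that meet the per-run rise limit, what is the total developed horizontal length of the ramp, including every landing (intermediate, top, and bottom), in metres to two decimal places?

3353 / 450 = 7.451 → round up to 8 ramp runs. That means 7 intermediate landings.
Horizontal run for 3353 mm of rise at 1:14 is 3353 × 14 = 46942 mm.
Intermediate landings: 7 × 1350 = 9450 mm.
Top and bottom landings: 2 × 1800 = 3600 mm.
Total = 46942 + 9450 + 3600 = 59992 mm.
= 59.99 m.

59.99 m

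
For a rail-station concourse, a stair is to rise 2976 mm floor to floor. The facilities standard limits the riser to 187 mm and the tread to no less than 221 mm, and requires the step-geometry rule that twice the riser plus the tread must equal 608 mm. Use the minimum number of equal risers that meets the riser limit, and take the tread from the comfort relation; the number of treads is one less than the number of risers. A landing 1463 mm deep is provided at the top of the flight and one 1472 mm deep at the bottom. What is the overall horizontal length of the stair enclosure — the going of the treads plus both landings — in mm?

At most 187 each: 2976/187 = 15.91, giving 16 risers.
Each riser is 2976/16 = 186 mm (≤ 187 mm).
Tread T = 608 − 2 × 186 = 236 mm (≥ 221 mm).
Treads = 16 − 1 = 15; going = 15 × 236 = 3540 mm.
Enclosure = 3540 + 1463 + 1472 = 6475 mm.

6475 mm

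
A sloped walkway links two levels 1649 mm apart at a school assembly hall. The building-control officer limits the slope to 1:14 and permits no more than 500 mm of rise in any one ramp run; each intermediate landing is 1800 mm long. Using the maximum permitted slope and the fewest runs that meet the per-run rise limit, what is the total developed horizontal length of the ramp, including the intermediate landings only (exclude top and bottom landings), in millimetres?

At most 500 each: 1649/500 = 3.30, giving 4 ramp runs. That means 3 intermediate landings.
Ramp run (horizontal) at 1:14: 1649 × 14 = 23086 mm.
Intermediate landings: 3 × 1800 = 5400 mm.
Total developed length = 23086 + 5400 = 28486 mm.

28486 mm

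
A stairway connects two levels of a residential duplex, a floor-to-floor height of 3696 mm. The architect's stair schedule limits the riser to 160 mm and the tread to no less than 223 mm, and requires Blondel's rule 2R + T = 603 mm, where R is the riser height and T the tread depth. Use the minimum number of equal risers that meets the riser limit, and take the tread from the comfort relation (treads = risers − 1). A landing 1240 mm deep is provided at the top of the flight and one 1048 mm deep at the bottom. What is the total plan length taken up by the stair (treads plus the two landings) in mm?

⌈3696/160⌉ = 24 risers.
Each riser is 3696/24 = 154 mm (≤ 160 mm).
T = 603 − 2·154 = 295 mm, which satisfies the 223 mm minimum.
Treads = 24 − 1 = 23; going = 23 × 295 = 6785 mm.
Add landings: 6785 + 1240 + 1048 = 9073 mm.

9073 mm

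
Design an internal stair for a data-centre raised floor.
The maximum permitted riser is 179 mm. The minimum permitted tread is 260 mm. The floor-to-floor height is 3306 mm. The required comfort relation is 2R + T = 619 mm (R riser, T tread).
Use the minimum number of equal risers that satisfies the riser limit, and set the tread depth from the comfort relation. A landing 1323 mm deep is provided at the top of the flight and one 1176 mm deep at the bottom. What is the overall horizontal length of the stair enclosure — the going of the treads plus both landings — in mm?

At most 179 each: 3306/179 = 18.47, giving 19 risers.
Riser R = 3306 / 19 = 174 mm, within the 179 mm limit.
T = 619 − 2·174 = 271 mm, which satisfies the 260 mm minimum.
Going = (19 − 1) × 271 = 4878 mm.
Enclosure = 4878 + 1323 + 1176 = 7377 mm.

7377 mm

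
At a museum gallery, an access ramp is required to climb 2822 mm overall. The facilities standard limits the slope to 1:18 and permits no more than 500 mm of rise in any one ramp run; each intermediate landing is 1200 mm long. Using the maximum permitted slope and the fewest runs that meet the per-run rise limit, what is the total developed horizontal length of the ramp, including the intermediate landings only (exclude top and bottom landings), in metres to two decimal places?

At most 500 each: 2822/500 = 5.64, giving 6 ramp runs. That means 5 intermediate landings.
Horizontal run for 2822 mm of rise at 1:18 is 2822 × 18 = 50796 mm.
5 intermediate landings contribute 5 × 1200 = 6000 mm.
Total developed length = 50796 + 6000 = 56796 mm.
= 56.80 m.

56.80 m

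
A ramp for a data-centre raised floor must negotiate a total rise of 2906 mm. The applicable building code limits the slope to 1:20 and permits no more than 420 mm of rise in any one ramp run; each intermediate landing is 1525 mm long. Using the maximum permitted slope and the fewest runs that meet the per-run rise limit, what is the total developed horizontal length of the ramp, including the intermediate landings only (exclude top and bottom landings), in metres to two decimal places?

2906 / 420 = 6.919 → round up to 7 ramp runs. That means 6 intermediate landings.
Ramp run (horizontal) at 1:20: 2906 × 20 = 58120 mm.
6 intermediate landings contribute 6 × 1525 = 9150 mm.
Total developed length = 58120 + 9150 = 67270 mm.
= 67.27 m.

67.27 m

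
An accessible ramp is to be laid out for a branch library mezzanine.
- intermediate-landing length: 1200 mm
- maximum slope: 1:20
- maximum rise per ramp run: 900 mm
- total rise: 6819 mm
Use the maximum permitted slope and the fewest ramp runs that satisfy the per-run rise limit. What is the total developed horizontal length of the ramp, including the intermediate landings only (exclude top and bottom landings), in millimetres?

6819 / 900 = 7.58, so 8 ramp runs are needed. That means 7 intermediate landings.
Ramp run (horizontal) at 1:20: 6819 × 20 = 136380 mm.
7 intermediate landings contribute 7 × 1200 = 8400 mm.
Developed length = 136380 + 8400 = 144780 mm.

144780 mm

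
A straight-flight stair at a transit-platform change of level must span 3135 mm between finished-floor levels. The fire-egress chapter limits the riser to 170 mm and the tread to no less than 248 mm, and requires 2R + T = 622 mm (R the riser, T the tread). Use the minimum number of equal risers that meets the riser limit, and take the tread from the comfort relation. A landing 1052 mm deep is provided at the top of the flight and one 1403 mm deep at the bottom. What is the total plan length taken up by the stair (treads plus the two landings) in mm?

3135 / 170 = 18.44, so 19 risers are needed.
Each riser is 3135/19 = 165 mm (≤ 170 mm).
From 2R + T = 622: T = 622 − 330 = 292 mm.
19 risers give 18 treads; going = 18 × 292 = 5256 mm.
Enclosure = 5256 + 1052 + 1403 = 7711 mm.

7711 mm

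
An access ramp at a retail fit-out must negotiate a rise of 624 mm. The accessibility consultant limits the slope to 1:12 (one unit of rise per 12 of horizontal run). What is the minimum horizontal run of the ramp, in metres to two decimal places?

At 1:12 the run is 12 × 624 = 7488 mm.
7488 mm = 7.49 m.

7.49 m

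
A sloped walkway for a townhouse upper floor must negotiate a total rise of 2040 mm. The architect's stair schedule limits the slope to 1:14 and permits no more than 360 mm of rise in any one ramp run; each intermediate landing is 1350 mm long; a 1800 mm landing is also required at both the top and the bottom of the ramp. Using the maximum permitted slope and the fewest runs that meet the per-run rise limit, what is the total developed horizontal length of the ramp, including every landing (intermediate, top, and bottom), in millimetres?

38910 mm

2040 / 360 = 5.667 → round up to 6 ramp runs. That means 5 intermediate landings.
Horizontal run for 2040 mm of rise at 1:14 is 2040 × 14 = 28560 mm.
Intermediate landings: 5 × 1350 = 6750 mm.
Top and bottom landings: 2 × 1800 = 3600 mm.
Total = 28560 + 6750 + 3600 = 38910 mm.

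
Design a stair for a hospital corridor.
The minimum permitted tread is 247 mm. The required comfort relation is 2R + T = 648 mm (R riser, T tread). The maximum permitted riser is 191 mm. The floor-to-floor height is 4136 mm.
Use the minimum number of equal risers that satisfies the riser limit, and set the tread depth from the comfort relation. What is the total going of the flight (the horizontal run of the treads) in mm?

⌈4136/191⌉ = 22 risers.
Each riser is 4136/22 = 188 mm (≤ 191 mm).
Tread T = 648 − 2 × 188 = 272 mm (≥ 247 mm).
Treads = 22 − 1 = 21; going = 21 × 272 = 5712 mm.

5712 mm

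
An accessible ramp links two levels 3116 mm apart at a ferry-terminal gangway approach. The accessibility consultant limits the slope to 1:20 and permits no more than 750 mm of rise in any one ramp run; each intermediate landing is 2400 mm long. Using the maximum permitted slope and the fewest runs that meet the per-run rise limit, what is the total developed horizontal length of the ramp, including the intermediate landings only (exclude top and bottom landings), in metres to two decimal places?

3116 / 750 = 4.155 → round up to 5 ramp runs. That means 4 intermediate landings.
Horizontal run for 3116 mm of rise at 1:20 is 3116 × 20 = 62320 mm.
Intermediate landings: 4 × 2400 = 9600 mm.
Developed length = 62320 + 9600 = 71920 mm.
= 71.92 m.

71.92 m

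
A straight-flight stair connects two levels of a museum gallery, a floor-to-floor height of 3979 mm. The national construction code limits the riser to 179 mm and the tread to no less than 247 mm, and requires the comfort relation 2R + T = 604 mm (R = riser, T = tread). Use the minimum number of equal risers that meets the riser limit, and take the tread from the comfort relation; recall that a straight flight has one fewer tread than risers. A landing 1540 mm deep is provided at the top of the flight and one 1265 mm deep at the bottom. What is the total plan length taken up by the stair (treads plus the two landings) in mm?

8481 mm

⌈3979/179⌉ = 23 risers.
Each riser is 3979/23 = 173 mm (≤ 179 mm).
Tread T = 604 − 2 × 173 = 258 mm (≥ 247 mm).
Treads = 23 − 1 = 22; going = 22 × 258 = 5676 mm.
Enclosure = 5676 + 1540 + 1265 = 8481 mm.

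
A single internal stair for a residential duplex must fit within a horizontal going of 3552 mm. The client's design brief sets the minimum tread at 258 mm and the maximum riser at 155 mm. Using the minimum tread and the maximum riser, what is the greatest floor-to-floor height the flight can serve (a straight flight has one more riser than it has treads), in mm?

2170 mm

Treads that fit: ⌊3552 / 258⌋ = 13.
Risers = treads + 1 = 14.
Maximum height = 14 × 155 = 2170 mm.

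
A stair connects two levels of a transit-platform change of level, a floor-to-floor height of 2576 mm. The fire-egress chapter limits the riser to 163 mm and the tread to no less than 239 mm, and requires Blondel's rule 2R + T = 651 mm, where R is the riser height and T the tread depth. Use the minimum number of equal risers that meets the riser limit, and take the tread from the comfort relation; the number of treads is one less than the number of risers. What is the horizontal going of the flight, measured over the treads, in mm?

2576 / 163 = 15.804 → round up to 16 risers.
Each riser is 2576/16 = 161 mm (≤ 163 mm).
T = 651 − 2·161 = 329 mm, which satisfies the 239 mm minimum.
Treads = 16 − 1 = 15; going = 15 × 329 = 4935 mm.

4935 mm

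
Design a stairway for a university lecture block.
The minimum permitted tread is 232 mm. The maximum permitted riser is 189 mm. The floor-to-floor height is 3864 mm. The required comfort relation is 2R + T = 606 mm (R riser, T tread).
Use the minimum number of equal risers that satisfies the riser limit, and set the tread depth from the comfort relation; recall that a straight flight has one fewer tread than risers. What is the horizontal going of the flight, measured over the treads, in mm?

At most 189 each: 3864/189 = 20.44, giving 21 risers.
Each riser is 3864/21 = 184 mm (≤ 189 mm).
Tread T = 606 − 2 × 184 = 238 mm (≥ 232 mm).
21 risers give 20 treads; going = 20 × 238 = 4760 mm.

4760 mm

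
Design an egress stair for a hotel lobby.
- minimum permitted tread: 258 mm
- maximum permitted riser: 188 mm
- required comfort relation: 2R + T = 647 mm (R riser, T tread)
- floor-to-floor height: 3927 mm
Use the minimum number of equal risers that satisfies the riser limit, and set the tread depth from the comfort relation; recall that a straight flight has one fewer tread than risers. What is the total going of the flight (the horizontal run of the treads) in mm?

5460 mm

3927 / 188 = 20.888 → round up to 21 risers.
Riser R = 3927 / 21 = 187 mm, within the 188 mm limit.
Tread T = 647 − 2 × 187 = 273 mm (≥ 258 mm).
21 risers give 20 treads; going = 20 × 273 = 5460 mm.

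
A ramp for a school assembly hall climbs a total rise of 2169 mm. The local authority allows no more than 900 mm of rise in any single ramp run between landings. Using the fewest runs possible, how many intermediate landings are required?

2 intermediate landings

2169 / 900 = 2.410 → round up to 3 ramp runs.
3 runs are separated by 2 intermediate landings.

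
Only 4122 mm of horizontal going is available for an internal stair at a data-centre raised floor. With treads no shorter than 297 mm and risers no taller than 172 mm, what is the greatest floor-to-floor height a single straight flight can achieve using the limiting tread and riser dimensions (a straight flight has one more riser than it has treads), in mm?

4122 / 297 = 13.88, so 13 treads fit.
Risers = treads + 1 = 14.
Maximum height = 14 × 172 = 2408 mm.

2408 mm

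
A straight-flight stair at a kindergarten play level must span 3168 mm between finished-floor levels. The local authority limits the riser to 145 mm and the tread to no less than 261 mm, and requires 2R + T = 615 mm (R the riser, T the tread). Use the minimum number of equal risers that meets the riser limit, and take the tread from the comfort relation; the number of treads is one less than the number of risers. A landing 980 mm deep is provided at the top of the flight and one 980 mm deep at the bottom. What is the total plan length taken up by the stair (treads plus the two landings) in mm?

At most 145 each: 3168/145 = 21.85, giving 22 risers.
Each riser is 3168/22 = 144 mm (≤ 145 mm).
T = 615 − 2·144 = 327 mm, which satisfies the 261 mm minimum.
22 risers give 21 treads; going = 21 × 327 = 6867 mm.
Enclosure = 6867 + 980 + 980 = 8827 mm.

8827 mm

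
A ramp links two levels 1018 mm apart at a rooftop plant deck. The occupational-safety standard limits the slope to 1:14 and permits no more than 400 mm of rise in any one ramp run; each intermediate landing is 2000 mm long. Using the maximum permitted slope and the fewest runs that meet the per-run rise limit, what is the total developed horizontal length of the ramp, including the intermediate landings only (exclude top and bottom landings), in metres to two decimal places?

1018 / 400 = 2.545 → round up to 3 ramp runs. That means 2 intermediate landings.
Ramp run (horizontal) at 1:14: 1018 × 14 = 14252 mm.
2 intermediate landings contribute 2 × 2000 = 4000 mm.
Total developed length = 14252 + 4000 = 18252 mm.
= 18.25 m.

18.25 m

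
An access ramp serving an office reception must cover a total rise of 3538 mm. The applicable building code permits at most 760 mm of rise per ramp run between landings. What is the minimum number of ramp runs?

5 runs

At most 760 each: 3538/760 = 4.66, giving 5 ramp runs.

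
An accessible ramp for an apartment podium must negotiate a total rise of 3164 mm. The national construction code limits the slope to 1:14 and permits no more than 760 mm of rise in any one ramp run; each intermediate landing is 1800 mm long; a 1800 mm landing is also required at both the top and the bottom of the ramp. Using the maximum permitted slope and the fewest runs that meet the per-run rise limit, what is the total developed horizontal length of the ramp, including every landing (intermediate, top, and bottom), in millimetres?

3164 / 760 = 4.16, so 5 ramp runs are needed. That means 4 intermediate landings.
Ramp run (horizontal) at 1:14: 3164 × 14 = 44296 mm.
4 intermediate landings contribute 4 × 1800 = 7200 mm.
Top and bottom landings: 2 × 1800 = 3600 mm.
Total = 44296 + 7200 + 3600 = 55096 mm.

55096 mm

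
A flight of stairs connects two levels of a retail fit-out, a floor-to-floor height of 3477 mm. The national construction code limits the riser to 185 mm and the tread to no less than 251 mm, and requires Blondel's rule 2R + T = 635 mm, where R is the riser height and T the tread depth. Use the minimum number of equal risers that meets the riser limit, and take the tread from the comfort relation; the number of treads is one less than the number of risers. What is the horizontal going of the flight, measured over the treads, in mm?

⌈3477/185⌉ = 19 risers.
R = 3477 ÷ 19 = 183 mm.
Tread T = 635 − 2 × 183 = 269 mm (≥ 251 mm).
Going = (19 − 1) × 269 = 4842 mm.

4842 mm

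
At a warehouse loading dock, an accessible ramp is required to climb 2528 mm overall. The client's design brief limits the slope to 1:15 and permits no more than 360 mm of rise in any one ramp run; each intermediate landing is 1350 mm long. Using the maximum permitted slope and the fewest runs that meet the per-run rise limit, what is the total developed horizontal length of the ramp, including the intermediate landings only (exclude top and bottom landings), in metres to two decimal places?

⌈2528/360⌉ = 8 ramp runs. That means 7 intermediate landings.
Horizontal run for 2528 mm of rise at 1:15 is 2528 × 15 = 37920 mm.
7 intermediate landings contribute 7 × 1350 = 9450 mm.
Developed length = 37920 + 9450 = 47370 mm.
= 47.37 m.

47.37 m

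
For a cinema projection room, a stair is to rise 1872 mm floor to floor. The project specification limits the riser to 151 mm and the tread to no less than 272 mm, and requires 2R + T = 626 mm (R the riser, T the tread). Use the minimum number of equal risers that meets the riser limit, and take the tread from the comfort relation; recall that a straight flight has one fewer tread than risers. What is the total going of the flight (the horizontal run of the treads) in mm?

⌈1872/151⌉ = 13 risers.
Each riser is 1872/13 = 144 mm (≤ 151 mm).
T = 626 − 2·144 = 338 mm, which satisfies the 272 mm minimum.
Going = (13 − 1) × 338 = 4056 mm.

4056 mm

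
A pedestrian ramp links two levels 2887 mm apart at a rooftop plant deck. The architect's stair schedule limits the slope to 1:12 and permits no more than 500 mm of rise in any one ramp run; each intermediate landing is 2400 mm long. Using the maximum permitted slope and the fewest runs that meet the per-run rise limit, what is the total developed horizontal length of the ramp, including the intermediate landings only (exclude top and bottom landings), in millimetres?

46644 mm

2887 / 500 = 5.774 → round up to 6 ramp runs. That means 5 intermediate landings.
Ramp run (horizontal) at 1:12: 2887 × 12 = 34644 mm.
Intermediate landings: 5 × 2400 = 12000 mm.
Developed length = 34644 + 12000 = 46644 mm.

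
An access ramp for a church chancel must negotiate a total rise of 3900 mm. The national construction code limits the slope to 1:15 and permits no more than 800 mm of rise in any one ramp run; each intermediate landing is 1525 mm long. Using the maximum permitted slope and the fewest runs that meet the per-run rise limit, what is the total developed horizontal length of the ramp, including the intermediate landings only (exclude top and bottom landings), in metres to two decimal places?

64.60 m

3900 / 800 = 4.875 → round up to 5 ramp runs. That means 4 intermediate landings.
Horizontal run for 3900 mm of rise at 1:15 is 3900 × 15 = 58500 mm.
Intermediate landings: 4 × 1525 = 6100 mm.
Total developed length = 58500 + 6100 = 64600 mm.
= 64.60 m.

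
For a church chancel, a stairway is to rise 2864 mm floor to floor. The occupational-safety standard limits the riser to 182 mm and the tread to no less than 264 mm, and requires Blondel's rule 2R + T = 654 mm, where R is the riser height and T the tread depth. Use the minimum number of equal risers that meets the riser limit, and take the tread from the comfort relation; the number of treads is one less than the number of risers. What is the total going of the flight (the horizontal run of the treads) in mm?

4440 mm

At most 182 each: 2864/182 = 15.74, giving 16 risers.
Riser R = 2864 / 16 = 179 mm, within the 182 mm limit.
T = 654 − 2·179 = 296 mm, which satisfies the 264 mm minimum.
Treads = 16 − 1 = 15; going = 15 × 296 = 4440 mm.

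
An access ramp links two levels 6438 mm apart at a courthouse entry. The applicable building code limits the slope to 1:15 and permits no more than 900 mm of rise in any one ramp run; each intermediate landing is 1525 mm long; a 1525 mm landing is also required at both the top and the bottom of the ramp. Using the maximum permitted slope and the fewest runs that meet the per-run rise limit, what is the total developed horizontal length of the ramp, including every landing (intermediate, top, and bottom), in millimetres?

110295 mm

At most 900 each: 6438/900 = 7.15, giving 8 ramp runs. That means 7 intermediate landings.
Horizontal run for 6438 mm of rise at 1:15 is 6438 × 15 = 96570 mm.
7 intermediate landings contribute 7 × 1525 = 10675 mm.
Top and bottom landings: 2 × 1525 = 3050 mm.
Total = 96570 + 10675 + 3050 = 110295 mm.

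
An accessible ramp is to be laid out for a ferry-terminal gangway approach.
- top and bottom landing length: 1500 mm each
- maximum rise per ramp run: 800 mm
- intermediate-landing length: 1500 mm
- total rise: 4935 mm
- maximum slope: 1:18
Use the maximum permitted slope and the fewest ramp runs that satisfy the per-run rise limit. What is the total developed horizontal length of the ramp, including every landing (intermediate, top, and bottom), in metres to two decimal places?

At most 800 each: 4935/800 = 6.17, giving 7 ramp runs. That means 6 intermediate landings.
Horizontal run for 4935 mm of rise at 1:18 is 4935 × 18 = 88830 mm.
6 intermediate landings contribute 6 × 1500 = 9000 mm.
Top and bottom landings: 2 × 1500 = 3000 mm.
Total = 88830 + 9000 + 3000 = 100830 mm.
= 100.83 m.

100.83 m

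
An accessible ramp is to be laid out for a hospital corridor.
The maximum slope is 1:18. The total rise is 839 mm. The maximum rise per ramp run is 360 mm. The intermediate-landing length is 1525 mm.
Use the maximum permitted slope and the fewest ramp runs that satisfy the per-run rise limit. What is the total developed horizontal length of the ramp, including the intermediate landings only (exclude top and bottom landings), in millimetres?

18152 mm

839 / 360 = 2.33, so 3 ramp runs are needed. That means 2 intermediate landings.
Ramp run (horizontal) at 1:18: 839 × 18 = 15102 mm.
2 intermediate landings contribute 2 × 1525 = 3050 mm.
Total developed length = 15102 + 3050 = 18152 mm.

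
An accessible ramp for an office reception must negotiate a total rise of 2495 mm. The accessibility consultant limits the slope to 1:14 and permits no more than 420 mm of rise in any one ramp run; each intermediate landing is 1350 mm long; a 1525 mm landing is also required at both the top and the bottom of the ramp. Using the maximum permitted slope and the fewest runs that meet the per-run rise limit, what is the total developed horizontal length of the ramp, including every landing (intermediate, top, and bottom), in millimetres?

2495 / 420 = 5.94, so 6 ramp runs are needed. That means 5 intermediate landings.
Horizontal run for 2495 mm of rise at 1:14 is 2495 × 14 = 34930 mm.
Intermediate landings: 5 × 1350 = 6750 mm.
Top and bottom landings: 2 × 1525 = 3050 mm.
Total = 34930 + 6750 + 3050 = 44730 mm.

44730 mm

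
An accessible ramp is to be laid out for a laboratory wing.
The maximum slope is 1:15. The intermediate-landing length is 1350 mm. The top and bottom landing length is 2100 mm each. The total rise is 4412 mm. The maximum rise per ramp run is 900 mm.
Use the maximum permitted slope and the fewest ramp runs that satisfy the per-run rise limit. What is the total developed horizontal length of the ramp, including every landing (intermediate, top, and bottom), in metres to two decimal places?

75.78 m

4412 / 900 = 4.902 → round up to 5 ramp runs. That means 4 intermediate landings.
Ramp run (horizontal) at 1:15: 4412 × 15 = 66180 mm.
Intermediate landings: 4 × 1350 = 5400 mm.
Top and bottom landings: 2 × 2100 = 4200 mm.
Total = 66180 + 5400 + 4200 = 75780 mm.
= 75.78 m.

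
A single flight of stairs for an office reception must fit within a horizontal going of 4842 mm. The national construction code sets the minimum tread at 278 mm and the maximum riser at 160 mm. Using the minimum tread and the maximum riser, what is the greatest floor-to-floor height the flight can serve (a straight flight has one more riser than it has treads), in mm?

Treads that fit: ⌊4842 / 278⌋ = 17.
Risers = treads + 1 = 18.
Maximum height = 18 × 160 = 2880 mm.

2880 mm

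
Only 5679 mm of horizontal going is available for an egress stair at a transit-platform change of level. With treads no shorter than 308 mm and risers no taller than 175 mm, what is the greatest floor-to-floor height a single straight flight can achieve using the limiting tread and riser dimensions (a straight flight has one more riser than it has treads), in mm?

5679 / 308 = 18.44, so 18 treads fit.
Risers = treads + 1 = 19.
Maximum height = 19 × 175 = 3325 mm.

3325 mm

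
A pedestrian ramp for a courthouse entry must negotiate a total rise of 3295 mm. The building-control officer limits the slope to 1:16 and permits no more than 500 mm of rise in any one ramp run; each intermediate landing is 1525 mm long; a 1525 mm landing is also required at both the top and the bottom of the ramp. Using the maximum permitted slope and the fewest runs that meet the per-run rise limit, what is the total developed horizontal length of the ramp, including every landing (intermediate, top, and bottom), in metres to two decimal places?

At most 500 each: 3295/500 = 6.59, giving 7 ramp runs. That means 6 intermediate landings.
Ramp run (horizontal) at 1:16: 3295 × 16 = 52720 mm.
6 intermediate landings contribute 6 × 1525 = 9150 mm.
Top and bottom landings: 2 × 1525 = 3050 mm.
Total = 52720 + 9150 + 3050 = 64920 mm.
= 64.92 m.

64.92 m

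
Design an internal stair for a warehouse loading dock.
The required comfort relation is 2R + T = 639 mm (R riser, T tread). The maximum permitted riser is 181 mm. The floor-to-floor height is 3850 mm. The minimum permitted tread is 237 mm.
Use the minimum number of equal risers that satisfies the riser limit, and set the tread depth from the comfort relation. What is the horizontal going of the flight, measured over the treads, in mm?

6069 mm

⌈3850/181⌉ = 22 risers.
Riser R = 3850 / 22 = 175 mm, within the 181 mm limit.
Tread T = 639 − 2 × 175 = 289 mm (≥ 237 mm).
Treads = 22 − 1 = 21; going = 21 × 289 = 6069 mm.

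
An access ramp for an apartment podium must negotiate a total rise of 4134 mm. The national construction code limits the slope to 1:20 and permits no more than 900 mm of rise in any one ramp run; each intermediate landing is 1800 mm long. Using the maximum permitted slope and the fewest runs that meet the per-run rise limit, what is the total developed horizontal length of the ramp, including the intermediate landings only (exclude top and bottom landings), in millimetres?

89880 mm

4134 / 900 = 4.59, so 5 ramp runs are needed. That means 4 intermediate landings.
Ramp run (horizontal) at 1:20: 4134 × 20 = 82680 mm.
4 intermediate landings contribute 4 × 1800 = 7200 mm.
Developed length = 82680 + 7200 = 89880 mm.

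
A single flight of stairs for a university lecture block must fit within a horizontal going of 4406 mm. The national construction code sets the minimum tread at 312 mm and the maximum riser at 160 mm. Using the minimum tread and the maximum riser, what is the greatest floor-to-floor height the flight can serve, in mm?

Treads that fit: ⌊4406 / 312⌋ = 14.
Risers = treads + 1 = 15.
Maximum height = 15 × 160 = 2400 mm.

2400 mm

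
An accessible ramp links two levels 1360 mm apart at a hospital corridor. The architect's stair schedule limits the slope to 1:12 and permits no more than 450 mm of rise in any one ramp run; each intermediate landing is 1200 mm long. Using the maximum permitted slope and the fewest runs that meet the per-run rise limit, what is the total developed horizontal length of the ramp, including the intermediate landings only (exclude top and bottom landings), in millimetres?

19920 mm

At most 450 each: 1360/450 = 3.02, giving 4 ramp runs. That means 3 intermediate landings.
Horizontal run for 1360 mm of rise at 1:12 is 1360 × 12 = 16320 mm.
Intermediate landings: 3 × 1200 = 3600 mm.
Total developed length = 16320 + 3600 = 19920 mm.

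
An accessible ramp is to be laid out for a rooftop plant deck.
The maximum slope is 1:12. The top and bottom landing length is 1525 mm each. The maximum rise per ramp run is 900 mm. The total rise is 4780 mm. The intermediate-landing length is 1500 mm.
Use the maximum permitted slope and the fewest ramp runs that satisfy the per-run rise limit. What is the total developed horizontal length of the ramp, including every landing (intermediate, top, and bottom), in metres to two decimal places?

At most 900 each: 4780/900 = 5.31, giving 6 ramp runs. That means 5 intermediate landings.
Ramp run (horizontal) at 1:12: 4780 × 12 = 57360 mm.
Intermediate landings: 5 × 1500 = 7500 mm.
Top and bottom landings: 2 × 1525 = 3050 mm.
Total = 57360 + 7500 + 3050 = 67910 mm.
= 67.91 m.

67.91 m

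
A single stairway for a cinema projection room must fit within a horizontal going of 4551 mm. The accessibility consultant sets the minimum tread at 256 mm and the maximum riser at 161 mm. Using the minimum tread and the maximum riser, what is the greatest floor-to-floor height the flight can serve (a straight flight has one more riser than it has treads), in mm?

2898 mm

Treads that fit: ⌊4551 / 256⌋ = 17.
Risers = treads + 1 = 18.
Maximum height = 18 × 161 = 2898 mm.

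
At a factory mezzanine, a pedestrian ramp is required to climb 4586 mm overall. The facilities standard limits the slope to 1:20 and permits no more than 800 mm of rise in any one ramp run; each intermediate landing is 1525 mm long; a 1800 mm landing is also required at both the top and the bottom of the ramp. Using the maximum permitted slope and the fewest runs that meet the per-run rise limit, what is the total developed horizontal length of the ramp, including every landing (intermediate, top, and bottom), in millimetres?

At most 800 each: 4586/800 = 5.73, giving 6 ramp runs. That means 5 intermediate landings.
Horizontal run for 4586 mm of rise at 1:20 is 4586 × 20 = 91720 mm.
Intermediate landings: 5 × 1525 = 7625 mm.
Top and bottom landings: 2 × 1800 = 3600 mm.
Total = 91720 + 7625 + 3600 = 102945 mm.

102945 mm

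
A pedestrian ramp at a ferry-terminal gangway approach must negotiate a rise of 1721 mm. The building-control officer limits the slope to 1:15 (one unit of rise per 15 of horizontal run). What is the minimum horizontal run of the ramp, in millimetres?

At 1:15 the run is 15 × 1721 = 25815 mm.

25815 mm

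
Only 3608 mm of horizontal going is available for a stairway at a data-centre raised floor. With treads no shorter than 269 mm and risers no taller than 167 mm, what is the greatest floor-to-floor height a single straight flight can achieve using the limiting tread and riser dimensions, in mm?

Treads that fit: ⌊3608 / 269⌋ = 13.
Risers = treads + 1 = 14.
Maximum height = 14 × 167 = 2338 mm.

2338 mm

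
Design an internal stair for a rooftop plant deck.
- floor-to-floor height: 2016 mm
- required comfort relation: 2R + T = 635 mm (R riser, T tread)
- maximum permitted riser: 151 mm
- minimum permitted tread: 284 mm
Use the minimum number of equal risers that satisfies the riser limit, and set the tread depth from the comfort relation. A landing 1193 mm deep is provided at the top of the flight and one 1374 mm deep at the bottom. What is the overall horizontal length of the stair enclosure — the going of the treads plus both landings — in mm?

7078 mm

At most 151 each: 2016/151 = 13.35, giving 14 risers.
R = 2016 ÷ 14 = 144 mm.
Tread T = 635 − 2 × 144 = 347 mm (≥ 284 mm).
14 risers give 13 treads; going = 13 × 347 = 4511 mm.
Add landings: 4511 + 1193 + 1374 = 7078 mm.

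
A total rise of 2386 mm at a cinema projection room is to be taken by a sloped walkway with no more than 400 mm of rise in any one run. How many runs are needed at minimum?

At most 400 each: 2386/400 = 5.96, giving 6 ramp runs.

6 runs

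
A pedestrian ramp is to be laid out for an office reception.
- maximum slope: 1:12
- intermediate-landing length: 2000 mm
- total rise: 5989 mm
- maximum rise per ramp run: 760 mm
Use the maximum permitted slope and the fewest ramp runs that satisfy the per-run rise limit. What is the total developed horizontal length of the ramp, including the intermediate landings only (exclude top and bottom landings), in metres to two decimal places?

85.87 m

5989 / 760 = 7.88, so 8 ramp runs are needed. That means 7 intermediate landings.
Horizontal run for 5989 mm of rise at 1:12 is 5989 × 12 = 71868 mm.
7 intermediate landings contribute 7 × 2000 = 14000 mm.
Developed length = 71868 + 14000 = 85868 mm.
= 85.87 m.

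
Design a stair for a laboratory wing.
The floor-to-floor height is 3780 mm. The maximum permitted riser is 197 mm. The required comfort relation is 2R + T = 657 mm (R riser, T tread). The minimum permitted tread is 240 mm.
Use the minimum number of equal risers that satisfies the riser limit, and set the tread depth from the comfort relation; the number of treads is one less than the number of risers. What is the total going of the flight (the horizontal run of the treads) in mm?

At most 197 each: 3780/197 = 19.19, giving 20 risers.
Riser R = 3780 / 20 = 189 mm, within the 197 mm limit.
From 2R + T = 657: T = 657 − 378 = 279 mm.
Going = (20 − 1) × 279 = 5301 mm.

5301 mm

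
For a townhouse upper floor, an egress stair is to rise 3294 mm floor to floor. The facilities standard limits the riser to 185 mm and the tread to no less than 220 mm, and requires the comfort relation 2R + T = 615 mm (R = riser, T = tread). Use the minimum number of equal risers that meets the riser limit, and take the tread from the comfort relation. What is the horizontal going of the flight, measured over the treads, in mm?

⌈3294/185⌉ = 18 risers.
R = 3294 ÷ 18 = 183 mm.
From 2R + T = 615: T = 615 − 366 = 249 mm.
Going = (18 − 1) × 249 = 4233 mm.

4233 mm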